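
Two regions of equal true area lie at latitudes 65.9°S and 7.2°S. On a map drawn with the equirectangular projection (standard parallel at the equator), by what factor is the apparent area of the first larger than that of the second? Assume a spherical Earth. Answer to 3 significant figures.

For the equirectangular projection with φ₀ = 0 (plate carrée), h = 1 along meridians and k = sec φ along parallels.
Areal scale at 65.9°: h·k = 1.000 × 2.449 = 2.449.
Areal scale at 7.2°: h·k = 1.000 × 1.008 = 1.008.
Ratio = 2.449/1.008 ≈ 2.43.

2.43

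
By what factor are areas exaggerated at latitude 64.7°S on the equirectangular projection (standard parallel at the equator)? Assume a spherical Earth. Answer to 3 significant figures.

Plate carrée maps x = Rλ, y = Rφ. The meridian scale is h = 1 and the parallel scale is k = 1/cos φ = sec φ.
Areal scale = h·k = 1 × sec φ; at 64.7°, h = 1.000, k = 2.340, so h·k = 2.340.

2.34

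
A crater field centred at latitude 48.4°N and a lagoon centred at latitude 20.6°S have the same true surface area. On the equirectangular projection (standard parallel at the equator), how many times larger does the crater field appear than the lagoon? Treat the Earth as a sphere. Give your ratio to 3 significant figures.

1.41

For the equirectangular projection with φ₀ = 0 (plate carrée), h = 1 along meridians and k = sec φ along parallels.
Areal scale at 48.4°: h·k = 1.000 × 1.506 = 1.506.
Areal scale at 20.6°: h·k = 1.000 × 1.068 = 1.068.
Ratio = 1.506/1.068 ≈ 1.41.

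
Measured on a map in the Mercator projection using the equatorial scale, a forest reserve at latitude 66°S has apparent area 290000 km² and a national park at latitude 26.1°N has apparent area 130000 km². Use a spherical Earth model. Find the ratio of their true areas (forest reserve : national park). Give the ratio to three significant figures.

On Mercator the areal scale is sec²φ, so true area = apparent × cos²φ.
True area of forest reserve: 290000 × cos²(66°) = 290000 × 0.1654 = 47980 km².
True area of national park: 130000 × cos²(26.1°) = 130000 × 0.8065 = 104800 km².
Ratio = 47980 / 104800 ≈ 0.458.

0.458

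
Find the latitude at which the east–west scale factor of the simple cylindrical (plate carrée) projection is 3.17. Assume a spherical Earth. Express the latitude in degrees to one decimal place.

Plate carrée: h = 1, k = sec φ along parallels.
sec φ = 3.17  ⇒  cos φ = 0.3155  ⇒  φ ≈ 71.6°.

71.6°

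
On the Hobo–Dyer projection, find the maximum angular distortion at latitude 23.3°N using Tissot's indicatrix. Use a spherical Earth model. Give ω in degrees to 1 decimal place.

16.7°

The Hobo–Dyer projection is cylindrical equal-area with φ₀ = 37.5°. Cylindrical equal-area (φ₀ = 37.5°): h = cos φ / cos 37.5° along meridians, k = cos 37.5° / cos φ along parallels; h·k = 1.
At 23.3°: h = 1.158, k = 0.8638; principal scales a = 1.158, b = 0.8638.
sin(ω/2) = (a − b)/(a + b) = 0.2939/2.021 = 0.1454, so ω = 2 arcsin(0.1454) ≈ 16.7°.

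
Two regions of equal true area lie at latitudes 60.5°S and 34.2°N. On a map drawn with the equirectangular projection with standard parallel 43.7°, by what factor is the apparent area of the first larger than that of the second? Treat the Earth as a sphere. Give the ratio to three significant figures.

In the equirectangular projection with standard parallel φ₀ = 43.7° (x = Rλ cos φ₀, y = Rφ), meridians are true-scale (h = 1) and the parallel scale is k = cos φ₀ / cos φ.
Areal scale at 60.5°: h·k = 1.000 × 1.468 = 1.468.
Areal scale at 34.2°: h·k = 1.000 × 0.8741 = 0.8741.
Ratio = 1.468/0.8741 ≈ 1.68.

1.68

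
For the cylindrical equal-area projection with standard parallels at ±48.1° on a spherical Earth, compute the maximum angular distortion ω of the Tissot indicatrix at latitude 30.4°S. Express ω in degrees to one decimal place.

For cylindrical equal-area with standard parallel φ₀, h = cos φ / cos φ₀ and k = cos φ₀ / cos φ, so h·k = 1.
At 30.4°: h = 1.292, k = 0.7743; principal scales a = 1.292, b = 0.7743.
sin(ω/2) = (a − b)/(a + b) = 0.5172/2.066 = 0.2504, so ω = 2 arcsin(0.2504) ≈ 29.0°.

29.0°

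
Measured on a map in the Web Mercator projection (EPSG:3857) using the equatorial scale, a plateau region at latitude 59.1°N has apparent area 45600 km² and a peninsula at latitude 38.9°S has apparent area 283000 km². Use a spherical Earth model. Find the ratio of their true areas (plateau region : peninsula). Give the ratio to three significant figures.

Mercator's areal exaggeration is sec²φ; hence true area = (apparent area) · cos²φ.
True area of plateau region: 45600 × cos²(59.1°) = 45600 × 0.2637 = 12030 km².
True area of peninsula: 283000 × cos²(38.9°) = 283000 × 0.6057 = 171400 km².
Ratio = 12030 / 171400 ≈ 0.0702.

0.0702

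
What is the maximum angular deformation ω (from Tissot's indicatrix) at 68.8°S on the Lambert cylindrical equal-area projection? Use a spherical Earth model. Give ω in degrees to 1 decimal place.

The Lambert cylindrical equal-area projection is the cylindrical equal-area projection with its standard parallel at the equator (φ₀ = 0). For cylindrical equal-area with standard parallel φ₀, h = cos φ / cos φ₀ and k = cos φ₀ / cos φ, so h·k = 1.
At 68.8°: h = 0.3616, k = 2.765; principal scales a = 2.765, b = 0.3616.
sin(ω/2) = (a − b)/(a + b) = 2.404/3.127 = 0.7687, so ω = 2 arcsin(0.7687) ≈ 100.5°.

100.5°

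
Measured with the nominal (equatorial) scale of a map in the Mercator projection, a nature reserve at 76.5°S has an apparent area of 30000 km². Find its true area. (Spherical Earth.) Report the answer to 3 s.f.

1630 km²

For Mercator, h = k = sec φ (a conformal cylindrical projection has a single point scale, 1/cos φ).
Areal scale = k² = sec²φ = 1/cos²(76.5°) = 1/0.2334² = 18.35.
True area = apparent / (areal scale) = 30000 / 18.35 ≈ 1630 km².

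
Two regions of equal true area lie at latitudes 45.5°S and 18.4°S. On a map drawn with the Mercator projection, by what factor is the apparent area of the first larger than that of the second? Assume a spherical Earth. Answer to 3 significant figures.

Mercator areal scale is sec²φ.
At 45.5°: sec²(45.5°) = 1/0.7009² = 2.036.
At 18.4°: sec²(18.4°) = 1/0.9489² = 1.111.
Ratio = 2.036/1.111 = cos²(18.4°)/cos²(45.5°) ≈ 1.83.

1.83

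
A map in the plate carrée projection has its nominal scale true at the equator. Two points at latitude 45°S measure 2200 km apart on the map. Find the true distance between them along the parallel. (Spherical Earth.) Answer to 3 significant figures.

1560 km

In the plate carrée (x = Rλ, y = Rφ), meridians are true-scale (h = 1) and parallels are stretched by k = sec φ.
Along the parallel at 45°, map distances are exaggerated by k = sec 45° = 1.414.
True distance = 2200 / 1.414 = 2200 × cos 45° ≈ 1560 km.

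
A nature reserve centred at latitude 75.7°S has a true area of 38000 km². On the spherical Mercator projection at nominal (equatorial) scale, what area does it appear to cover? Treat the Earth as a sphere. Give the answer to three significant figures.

The Mercator projection is conformal; its linear scale factor is the same in every direction and equals sec φ = 1/cos φ.
Areal scale = k² = sec²φ = 1/cos²(75.7°) = 1/0.2470² = 16.39.
Apparent area = 38000 × 16.39 ≈ 623000 km².

623000 km²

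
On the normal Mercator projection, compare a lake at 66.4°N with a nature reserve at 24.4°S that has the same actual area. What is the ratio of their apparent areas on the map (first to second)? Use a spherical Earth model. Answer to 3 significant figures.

5.17

Mercator is conformal with k = sec φ, so areal scale = k² = sec²φ.
At 66.4°: sec²(66.4°) = 1/0.4003² = 6.239.
At 24.4°: sec²(24.4°) = 1/0.9107² = 1.206.
Ratio = 6.239/1.206 = cos²(24.4°)/cos²(66.4°) ≈ 5.17.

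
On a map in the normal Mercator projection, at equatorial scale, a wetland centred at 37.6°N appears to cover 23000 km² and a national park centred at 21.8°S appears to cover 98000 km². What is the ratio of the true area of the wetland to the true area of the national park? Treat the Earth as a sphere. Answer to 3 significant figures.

0.171

Since Mercator area scale is 1/cos²φ, the true area equals the apparent area multiplied by cos²φ.
True area of wetland: 23000 × cos²(37.6°) = 23000 × 0.6277 = 14440 km².
True area of national park: 98000 × cos²(21.8°) = 98000 × 0.8621 = 84480 km².
Ratio = 14440 / 84480 ≈ 0.171.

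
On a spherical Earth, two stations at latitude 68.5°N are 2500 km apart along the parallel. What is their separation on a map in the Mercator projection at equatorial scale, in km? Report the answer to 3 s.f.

For Mercator, h = k = sec φ (a conformal cylindrical projection has a single point scale, 1/cos φ).
Along the parallel, k = sec 68.5° = 1/0.3665 = 2.729.
Map distance = 2500 × 2.729 ≈ 6820 km.

6820 km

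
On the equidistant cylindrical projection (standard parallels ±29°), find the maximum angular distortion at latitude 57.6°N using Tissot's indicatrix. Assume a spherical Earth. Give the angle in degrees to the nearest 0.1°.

The equidistant cylindrical projection with φ₀ = 29° has h = 1 (meridians true) and k = cos φ₀ / cos φ along parallels.
At 57.6°: h = 1.000, k = 1.632; principal scales a = 1.632, b = 1.000.
sin(ω/2) = (a − b)/(a + b) = 0.6323/2.632 = 0.2402, so ω = 2 arcsin(0.2402) ≈ 27.8°.

27.8°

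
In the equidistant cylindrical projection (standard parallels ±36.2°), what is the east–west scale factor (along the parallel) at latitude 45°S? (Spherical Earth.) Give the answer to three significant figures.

1.14

In the equirectangular projection with standard parallel φ₀ = 36.2° (x = Rλ cos φ₀, y = Rφ), meridians are true-scale (h = 1) and the parallel scale is k = cos φ₀ / cos φ.
k = cos 36.2° / cos 45° = 0.8070/0.7071 = 1.141.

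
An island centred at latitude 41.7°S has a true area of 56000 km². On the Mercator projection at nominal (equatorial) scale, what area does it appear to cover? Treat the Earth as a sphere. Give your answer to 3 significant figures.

The Mercator projection is conformal; its linear scale factor is the same in every direction and equals sec φ = 1/cos φ.
Areal scale = k² = sec²φ = 1/cos²(41.7°) = 1/0.7466² = 1.794.
Apparent area = 56000 × 1.794 ≈ 100000 km².

100000 km²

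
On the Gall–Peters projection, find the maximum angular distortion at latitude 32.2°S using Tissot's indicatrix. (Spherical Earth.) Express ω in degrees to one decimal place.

Gall–Peters is a cylindrical equal-area projection with standard parallels at ±45°. For cylindrical equal-area with standard parallel φ₀, h = cos φ / cos φ₀ and k = cos φ₀ / cos φ, so h·k = 1.
At 32.2°: h = 1.197, k = 0.8356; principal scales a = 1.197, b = 0.8356.
sin(ω/2) = (a − b)/(a + b) = 0.3611/2.032 = 0.1777, so ω = 2 arcsin(0.1777) ≈ 20.5°.

20.5°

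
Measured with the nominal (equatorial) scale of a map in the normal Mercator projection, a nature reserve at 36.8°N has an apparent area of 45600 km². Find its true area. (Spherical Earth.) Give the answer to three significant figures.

29200 km²

Mercator is conformal, so the point scale is isotropic: h = k = sec φ = 1/cos φ.
Areal scale = k² = sec²φ = 1/cos²(36.8°) = 1/0.8007² = 1.560.
True area = apparent / (areal scale) = 45600 / 1.560 ≈ 29200 km².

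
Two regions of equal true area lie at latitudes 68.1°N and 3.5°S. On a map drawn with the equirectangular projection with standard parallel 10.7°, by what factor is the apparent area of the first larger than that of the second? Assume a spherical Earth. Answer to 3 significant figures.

The equidistant cylindrical projection with φ₀ = 10.7° has h = 1 (meridians true) and k = cos φ₀ / cos φ along parallels.
Areal scale at 68.1°: h·k = 1.000 × 2.634 = 2.634.
Areal scale at 3.5°: h·k = 1.000 × 0.9844 = 0.9844.
Ratio = 2.634/0.9844 ≈ 2.68.

2.68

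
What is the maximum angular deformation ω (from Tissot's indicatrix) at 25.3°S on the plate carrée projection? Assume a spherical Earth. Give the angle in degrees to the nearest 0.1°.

Plate carrée maps x = Rλ, y = Rφ. The meridian scale is h = 1 and the parallel scale is k = 1/cos φ = sec φ.
At 25.3°: h = 1.000, k = 1.106; principal scales a = 1.106, b = 1.000.
sin(ω/2) = (a − b)/(a + b) = 0.1061/2.106 = 0.05037, so ω = 2 arcsin(0.05037) ≈ 5.8°.

5.8°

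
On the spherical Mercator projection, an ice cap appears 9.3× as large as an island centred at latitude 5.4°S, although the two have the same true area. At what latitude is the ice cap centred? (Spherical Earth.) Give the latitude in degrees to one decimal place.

On Mercator, (apparent₁)/(apparent₂) = sec²φ₁ / sec²φ₂ when true areas are equal.
cos²φ₂ / cos²φ₁ = 9.3  ⇒  cos φ₁ = cos 5.4° / √9.3 = 0.9956/3.050 = 0.3265.
φ₁ = arccos(0.3265) ≈ 70.9°.

70.9°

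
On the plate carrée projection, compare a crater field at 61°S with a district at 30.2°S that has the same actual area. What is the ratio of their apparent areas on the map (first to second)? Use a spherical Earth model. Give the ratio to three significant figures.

1.78

Plate carrée maps x = Rλ, y = Rφ. The meridian scale is h = 1 and the parallel scale is k = 1/cos φ = sec φ.
Areal scale at 61°: h·k = 1.000 × 2.063 = 2.063.
Areal scale at 30.2°: h·k = 1.000 × 1.157 = 1.157.
Ratio = 2.063/1.157 ≈ 1.78.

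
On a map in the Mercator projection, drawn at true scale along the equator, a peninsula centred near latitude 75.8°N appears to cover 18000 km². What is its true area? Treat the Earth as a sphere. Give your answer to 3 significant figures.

The Mercator projection is conformal; its linear scale factor is the same in every direction and equals sec φ = 1/cos φ.
Areal scale = k² = sec²φ = 1/cos²(75.8°) = 1/0.2453² = 16.62.
True area = apparent / (areal scale) = 18000 / 16.62 ≈ 1080 km².

1080 km²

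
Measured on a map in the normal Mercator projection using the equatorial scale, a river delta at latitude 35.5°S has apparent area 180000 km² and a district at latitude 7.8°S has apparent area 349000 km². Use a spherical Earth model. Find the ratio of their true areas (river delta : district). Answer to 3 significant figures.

0.348

On Mercator the areal scale is sec²φ, so true area = apparent × cos²φ.
True area of river delta: 180000 × cos²(35.5°) = 180000 × 0.6628 = 119300 km².
True area of district: 349000 × cos²(7.8°) = 349000 × 0.9816 = 342600 km².
Ratio = 119300 / 342600 ≈ 0.348.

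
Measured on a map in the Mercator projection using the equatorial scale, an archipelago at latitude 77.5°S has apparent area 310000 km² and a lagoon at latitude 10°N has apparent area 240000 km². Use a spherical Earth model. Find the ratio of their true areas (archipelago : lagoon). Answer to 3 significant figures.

0.0624

Since Mercator area scale is 1/cos²φ, the true area equals the apparent area multiplied by cos²φ.
True area of archipelago: 310000 × cos²(77.5°) = 310000 × 0.04685 = 14520 km².
True area of lagoon: 240000 × cos²(10°) = 240000 × 0.9698 = 232800 km².
Ratio = 14520 / 232800 ≈ 0.0624.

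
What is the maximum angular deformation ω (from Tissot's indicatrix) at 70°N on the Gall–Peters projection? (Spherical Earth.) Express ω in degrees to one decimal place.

76.7°

The Gall–Peters projection is cylindrical equal-area with φ₀ = 45°. Cylindrical equal-area (φ₀ = 45°): h = cos φ / cos 45° along meridians, k = cos 45° / cos φ along parallels; h·k = 1.
At 70°: h = 0.4837, k = 2.067; principal scales a = 2.067, b = 0.4837.
sin(ω/2) = (a − b)/(a + b) = 1.584/2.551 = 0.6208, so ω = 2 arcsin(0.6208) ≈ 76.7°.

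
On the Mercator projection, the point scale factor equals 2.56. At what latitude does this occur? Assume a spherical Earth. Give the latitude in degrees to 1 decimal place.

67.0°

Mercator scale is k = sec φ = 1/cos φ.
1/cos φ = 2.56  ⇒  cos φ = 0.3906  ⇒  φ = arccos(0.3906) ≈ 67.0°.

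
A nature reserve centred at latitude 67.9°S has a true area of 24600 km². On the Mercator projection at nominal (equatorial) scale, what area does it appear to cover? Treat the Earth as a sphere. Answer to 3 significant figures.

Mercator is conformal, so the point scale is isotropic: h = k = sec φ = 1/cos φ.
Areal scale = k² = sec²φ = 1/cos²(67.9°) = 1/0.3762² = 7.065.
Apparent area = 24600 × 7.065 ≈ 174000 km².

174000 km²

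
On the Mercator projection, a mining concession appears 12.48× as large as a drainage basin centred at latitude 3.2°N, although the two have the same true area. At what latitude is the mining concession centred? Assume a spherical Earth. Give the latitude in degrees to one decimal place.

Mercator areal scale is sec²φ, so apparent-area ratio = sec²φ₁ / sec²φ₂ = cos²φ₂ / cos²φ₁.
cos²φ₂ / cos²φ₁ = 12.48  ⇒  cos φ₁ = cos 3.2° / √12.48 = 0.9984/3.533 = 0.2826.
φ₁ = arccos(0.2826) ≈ 73.6°.

73.6°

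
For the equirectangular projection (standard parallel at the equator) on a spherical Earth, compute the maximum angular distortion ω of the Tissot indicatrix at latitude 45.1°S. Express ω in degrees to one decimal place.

In the plate carrée (x = Rλ, y = Rφ), meridians are true-scale (h = 1) and parallels are stretched by k = sec φ.
At 45.1°: h = 1.000, k = 1.417; principal scales a = 1.417, b = 1.000.
sin(ω/2) = (a − b)/(a + b) = 0.4167/2.417 = 0.1724, so ω = 2 arcsin(0.1724) ≈ 19.9°.

19.9°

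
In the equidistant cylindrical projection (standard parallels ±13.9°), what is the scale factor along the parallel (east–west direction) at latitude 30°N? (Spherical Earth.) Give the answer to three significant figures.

With standard parallel φ₀ = 13.9°, the equirectangular projection gives x = Rλ cos φ₀, y = Rφ, so h = 1 and k = cos 13.9° / cos φ.
k = cos 13.9° / cos 30° = 0.9707/0.8660 = 1.121.

1.12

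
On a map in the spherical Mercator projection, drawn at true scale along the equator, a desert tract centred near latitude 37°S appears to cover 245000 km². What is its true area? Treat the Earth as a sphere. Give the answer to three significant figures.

The Mercator projection is conformal; its linear scale factor is the same in every direction and equals sec φ = 1/cos φ.
Areal scale = k² = sec²φ = 1/cos²(37°) = 1/0.7986² = 1.568.
True area = apparent / (areal scale) = 245000 / 1.568 ≈ 156000 km².

156000 km²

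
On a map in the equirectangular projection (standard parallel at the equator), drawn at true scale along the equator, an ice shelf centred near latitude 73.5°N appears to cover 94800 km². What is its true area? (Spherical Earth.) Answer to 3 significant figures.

In the plate carrée (x = Rλ, y = Rφ), meridians are true-scale (h = 1) and parallels are stretched by k = sec φ.
Areal scale = h·k = 1 × sec φ; at 73.5°, h = 1.000, k = 3.521, so h·k = 3.521.
True area = apparent / (areal scale) = 94800 / 3.521 ≈ 26900 km².

26900 km²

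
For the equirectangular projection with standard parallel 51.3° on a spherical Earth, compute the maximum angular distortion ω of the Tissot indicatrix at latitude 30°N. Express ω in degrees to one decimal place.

18.6°

In the equirectangular projection with standard parallel φ₀ = 51.3° (x = Rλ cos φ₀, y = Rφ), meridians are true-scale (h = 1) and the parallel scale is k = cos φ₀ / cos φ.
At 30°: h = 1.000, k = 0.7220; principal scales a = 1.000, b = 0.7220.
sin(ω/2) = (a − b)/(a + b) = 0.2780/1.722 = 0.1615, so ω = 2 arcsin(0.1615) ≈ 18.6°.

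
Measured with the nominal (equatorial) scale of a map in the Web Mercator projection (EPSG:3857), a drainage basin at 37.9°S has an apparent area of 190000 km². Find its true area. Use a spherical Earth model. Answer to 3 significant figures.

The Mercator projection is conformal; its linear scale factor is the same in every direction and equals sec φ = 1/cos φ.
Areal scale = k² = sec²φ = 1/cos²(37.9°) = 1/0.7891² = 1.606.
True area = apparent / (areal scale) = 190000 / 1.606 ≈ 118000 km².

118000 km²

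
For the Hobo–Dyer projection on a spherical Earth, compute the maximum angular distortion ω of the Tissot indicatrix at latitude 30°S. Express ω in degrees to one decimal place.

The Hobo–Dyer projection is cylindrical equal-area with φ₀ = 37.5°. A cylindrical equal-area projection with standard parallel φ₀ has meridian scale h = cos φ / cos φ₀ and parallel scale k = cos φ₀ / cos φ (so areas are preserved, h·k = 1).
At 30°: h = 1.092, k = 0.9161; principal scales a = 1.092, b = 0.9161.
sin(ω/2) = (a − b)/(a + b) = 0.1755/2.008 = 0.08742, so ω = 2 arcsin(0.08742) ≈ 10.0°.

10.0°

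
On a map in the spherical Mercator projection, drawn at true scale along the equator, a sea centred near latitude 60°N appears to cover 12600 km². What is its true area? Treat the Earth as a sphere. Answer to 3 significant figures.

3150 km²

The Mercator projection is conformal; its linear scale factor is the same in every direction and equals sec φ = 1/cos φ.
Areal scale = k² = sec²φ = 1/cos²(60°) = 1/0.5000² = 4.000.
True area = apparent / (areal scale) = 12600 / 4.000 ≈ 3150 km².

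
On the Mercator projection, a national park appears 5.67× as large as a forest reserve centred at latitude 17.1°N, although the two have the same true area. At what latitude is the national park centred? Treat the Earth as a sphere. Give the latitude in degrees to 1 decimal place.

Mercator areal scale is sec²φ, so apparent-area ratio = sec²φ₁ / sec²φ₂ = cos²φ₂ / cos²φ₁.
cos²φ₂ / cos²φ₁ = 5.67  ⇒  cos φ₁ = cos 17.1° / √5.67 = 0.9558/2.381 = 0.4014.
φ₁ = arccos(0.4014) ≈ 66.3°.

66.3°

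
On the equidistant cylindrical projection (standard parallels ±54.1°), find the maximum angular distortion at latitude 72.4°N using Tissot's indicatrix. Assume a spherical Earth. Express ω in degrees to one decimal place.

The equidistant cylindrical projection with φ₀ = 54.1° has h = 1 (meridians true) and k = cos φ₀ / cos φ along parallels.
At 72.4°: h = 1.000, k = 1.939; principal scales a = 1.939, b = 1.000.
sin(ω/2) = (a − b)/(a + b) = 0.9393/2.939 = 0.3196, so ω = 2 arcsin(0.3196) ≈ 37.3°.

37.3°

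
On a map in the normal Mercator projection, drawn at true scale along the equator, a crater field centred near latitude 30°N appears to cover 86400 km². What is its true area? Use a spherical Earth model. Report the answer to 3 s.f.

64800 km²

The Mercator projection is conformal; its linear scale factor is the same in every direction and equals sec φ = 1/cos φ.
Areal scale = k² = sec²φ = 1/cos²(30°) = 1/0.8660² = 1.333.
True area = apparent / (areal scale) = 86400 / 1.333 ≈ 64800 km².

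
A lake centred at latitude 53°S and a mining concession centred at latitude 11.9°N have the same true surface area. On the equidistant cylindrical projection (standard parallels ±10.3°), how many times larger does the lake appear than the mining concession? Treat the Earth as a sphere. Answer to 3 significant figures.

With standard parallel φ₀ = 10.3°, the equirectangular projection gives x = Rλ cos φ₀, y = Rφ, so h = 1 and k = cos 10.3° / cos φ.
Areal scale at 53°: h·k = 1.000 × 1.635 = 1.635.
Areal scale at 11.9°: h·k = 1.000 × 1.005 = 1.005.
Ratio = 1.635/1.005 ≈ 1.63.

1.63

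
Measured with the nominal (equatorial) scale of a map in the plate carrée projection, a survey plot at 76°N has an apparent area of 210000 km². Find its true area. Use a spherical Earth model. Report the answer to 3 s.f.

For the equirectangular projection with φ₀ = 0 (plate carrée), h = 1 along meridians and k = sec φ along parallels.
Areal scale = h·k = 1 × sec φ; at 76°, h = 1.000, k = 4.134, so h·k = 4.134.
True area = apparent / (areal scale) = 210000 / 4.134 ≈ 50800 km².

50800 km²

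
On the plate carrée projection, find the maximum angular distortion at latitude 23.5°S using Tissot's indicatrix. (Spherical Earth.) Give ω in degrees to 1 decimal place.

5.0°

For the equirectangular projection with φ₀ = 0 (plate carrée), h = 1 along meridians and k = sec φ along parallels.
At 23.5°: h = 1.000, k = 1.090; principal scales a = 1.090, b = 1.000.
sin(ω/2) = (a − b)/(a + b) = 0.09044/2.090 = 0.04326, so ω = 2 arcsin(0.04326) ≈ 5.0°.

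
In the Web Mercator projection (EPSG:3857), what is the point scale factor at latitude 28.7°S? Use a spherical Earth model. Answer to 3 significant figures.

1.14

Mercator is conformal, so the point scale is isotropic: h = k = sec φ = 1/cos φ.
k = 1/cos 28.7° = 1/0.8771 = 1.140.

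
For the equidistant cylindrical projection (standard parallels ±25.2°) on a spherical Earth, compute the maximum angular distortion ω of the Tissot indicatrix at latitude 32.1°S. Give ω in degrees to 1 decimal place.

With standard parallel φ₀ = 25.2°, the equirectangular projection gives x = Rλ cos φ₀, y = Rφ, so h = 1 and k = cos 25.2° / cos φ.
At 32.1°: h = 1.000, k = 1.068; principal scales a = 1.068, b = 1.000.
sin(ω/2) = (a − b)/(a + b) = 0.06812/2.068 = 0.03294, so ω = 2 arcsin(0.03294) ≈ 3.8°.

3.8°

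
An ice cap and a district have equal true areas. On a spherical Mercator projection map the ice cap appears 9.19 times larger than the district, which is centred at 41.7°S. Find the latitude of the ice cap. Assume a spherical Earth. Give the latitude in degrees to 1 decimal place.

75.7°

For equal true areas on Mercator, apparent areas scale as sec²φ, so the ratio is cos²φ₂ / cos²φ₁.
cos²φ₂ / cos²φ₁ = 9.19  ⇒  cos φ₁ = cos 41.7° / √9.19 = 0.7466/3.032 = 0.2463.
φ₁ = arccos(0.2463) ≈ 75.7°.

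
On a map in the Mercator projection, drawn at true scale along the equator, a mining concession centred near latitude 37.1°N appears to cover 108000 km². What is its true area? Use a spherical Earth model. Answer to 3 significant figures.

68700 km²

The Mercator projection is conformal; its linear scale factor is the same in every direction and equals sec φ = 1/cos φ.
Areal scale = k² = sec²φ = 1/cos²(37.1°) = 1/0.7976² = 1.572.
True area = apparent / (areal scale) = 108000 / 1.572 ≈ 68700 km².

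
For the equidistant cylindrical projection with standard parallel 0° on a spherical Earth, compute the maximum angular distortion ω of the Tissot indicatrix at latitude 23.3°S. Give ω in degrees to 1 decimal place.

In the plate carrée (x = Rλ, y = Rφ), meridians are true-scale (h = 1) and parallels are stretched by k = sec φ.
At 23.3°: h = 1.000, k = 1.089; principal scales a = 1.089, b = 1.000.
sin(ω/2) = (a − b)/(a + b) = 0.08880/2.089 = 0.04251, so ω = 2 arcsin(0.04251) ≈ 4.9°.

4.9°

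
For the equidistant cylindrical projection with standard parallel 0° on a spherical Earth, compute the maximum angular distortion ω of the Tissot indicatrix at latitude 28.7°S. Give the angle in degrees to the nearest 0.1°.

Plate carrée maps x = Rλ, y = Rφ. The meridian scale is h = 1 and the parallel scale is k = 1/cos φ = sec φ.
At 28.7°: h = 1.000, k = 1.140; principal scales a = 1.140, b = 1.000.
sin(ω/2) = (a − b)/(a + b) = 0.1401/2.140 = 0.06545, so ω = 2 arcsin(0.06545) ≈ 7.5°.

7.5°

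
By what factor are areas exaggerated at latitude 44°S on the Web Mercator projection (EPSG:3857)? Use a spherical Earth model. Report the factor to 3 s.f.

1.93

The Mercator projection is conformal; its linear scale factor is the same in every direction and equals sec φ = 1/cos φ.
Areal scale = k² = sec²φ = 1/cos²(44°) = 1/0.7193² = 1.933.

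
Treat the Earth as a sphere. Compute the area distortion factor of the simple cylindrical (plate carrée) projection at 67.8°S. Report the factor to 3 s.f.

2.65

In the plate carrée (x = Rλ, y = Rφ), meridians are true-scale (h = 1) and parallels are stretched by k = sec φ.
Areal scale = h·k = 1 × sec φ; at 67.8°, h = 1.000, k = 2.647, so h·k = 2.647.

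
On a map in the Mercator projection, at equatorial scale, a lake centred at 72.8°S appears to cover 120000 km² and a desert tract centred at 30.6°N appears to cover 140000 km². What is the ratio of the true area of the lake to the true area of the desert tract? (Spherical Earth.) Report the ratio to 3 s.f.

Mercator's areal exaggeration is sec²φ; hence true area = (apparent area) · cos²φ.
True area of lake: 120000 × cos²(72.8°) = 120000 × 0.08744 = 10490 km².
True area of desert tract: 140000 × cos²(30.6°) = 140000 × 0.7409 = 103700 km².
Ratio = 10490 / 103700 ≈ 0.101.

0.101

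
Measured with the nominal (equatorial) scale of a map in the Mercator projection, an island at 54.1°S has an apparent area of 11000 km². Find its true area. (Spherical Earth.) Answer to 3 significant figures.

The Mercator projection is conformal; its linear scale factor is the same in every direction and equals sec φ = 1/cos φ.
Areal scale = k² = sec²φ = 1/cos²(54.1°) = 1/0.5864² = 2.908.
True area = apparent / (areal scale) = 11000 / 2.908 ≈ 3780 km².

3780 km²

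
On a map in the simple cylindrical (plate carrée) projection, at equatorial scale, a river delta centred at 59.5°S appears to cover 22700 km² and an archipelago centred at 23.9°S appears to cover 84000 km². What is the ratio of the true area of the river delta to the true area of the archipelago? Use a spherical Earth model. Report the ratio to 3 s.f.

Plate carrée has h = 1 and k = sec φ, giving areal scale sec φ; true area = (apparent area) · cos φ.
True area of river delta: 22700 × cos(59.5°) = 22700 × 0.5075 = 11520 km².
True area of archipelago: 84000 × cos(23.9°) = 84000 × 0.9143 = 76800 km².
Ratio = 11520 / 76800 ≈ 0.150.

0.150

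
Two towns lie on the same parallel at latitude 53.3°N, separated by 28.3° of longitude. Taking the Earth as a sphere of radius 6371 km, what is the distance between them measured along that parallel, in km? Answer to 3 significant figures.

Arc length along a parallel = R cos φ · Δλ (with Δλ in radians).
= 6371 × cos 53.3° × (28.3° × π/180) = 6371 × 0.5976 × 0.4939 ≈ 1880 km.

1880 km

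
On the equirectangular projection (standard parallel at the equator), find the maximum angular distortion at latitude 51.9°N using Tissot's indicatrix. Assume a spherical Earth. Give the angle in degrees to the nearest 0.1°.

27.4°

For the equirectangular projection with φ₀ = 0 (plate carrée), h = 1 along meridians and k = sec φ along parallels.
At 51.9°: h = 1.000, k = 1.621; principal scales a = 1.621, b = 1.000.
sin(ω/2) = (a − b)/(a + b) = 0.6207/2.621 = 0.2368, so ω = 2 arcsin(0.2368) ≈ 27.4°.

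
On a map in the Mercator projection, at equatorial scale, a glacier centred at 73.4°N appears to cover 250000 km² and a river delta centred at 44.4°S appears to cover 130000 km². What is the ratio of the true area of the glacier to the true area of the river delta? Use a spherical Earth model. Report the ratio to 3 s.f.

Mercator's areal exaggeration is sec²φ; hence true area = (apparent area) · cos²φ.
True area of glacier: 250000 × cos²(73.4°) = 250000 × 0.08162 = 20400 km².
True area of river delta: 130000 × cos²(44.4°) = 130000 × 0.5105 = 66360 km².
Ratio = 20400 / 66360 ≈ 0.307.

0.307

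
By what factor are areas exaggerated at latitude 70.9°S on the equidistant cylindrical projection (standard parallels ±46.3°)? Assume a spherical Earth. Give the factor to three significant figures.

The equidistant cylindrical projection with φ₀ = 46.3° has h = 1 (meridians true) and k = cos φ₀ / cos φ along parallels.
Areal scale = h·k = 1 × cos φ₀ / cos φ; at 70.9°, h = 1.000, k = 2.111, so h·k = 2.111.

2.11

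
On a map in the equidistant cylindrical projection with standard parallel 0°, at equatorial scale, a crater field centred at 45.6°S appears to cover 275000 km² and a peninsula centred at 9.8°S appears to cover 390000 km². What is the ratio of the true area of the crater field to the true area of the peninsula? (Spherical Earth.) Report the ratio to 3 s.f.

0.501

Plate carrée has h = 1 and k = sec φ, giving areal scale sec φ; true area = (apparent area) · cos φ.
True area of crater field: 275000 × cos(45.6°) = 275000 × 0.6997 = 192400 km².
True area of peninsula: 390000 × cos(9.8°) = 390000 × 0.9854 = 384300 km².
Ratio = 192400 / 384300 ≈ 0.501.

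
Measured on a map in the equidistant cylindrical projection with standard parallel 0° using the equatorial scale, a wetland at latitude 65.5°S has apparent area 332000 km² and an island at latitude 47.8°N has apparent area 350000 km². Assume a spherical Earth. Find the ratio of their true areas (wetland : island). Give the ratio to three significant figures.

Plate carrée has h = 1 and k = sec φ, giving areal scale sec φ; true area = (apparent area) · cos φ.
True area of wetland: 332000 × cos(65.5°) = 332000 × 0.4147 = 137700 km².
True area of island: 350000 × cos(47.8°) = 350000 × 0.6717 = 235100 km².
Ratio = 137700 / 235100 ≈ 0.586.

0.586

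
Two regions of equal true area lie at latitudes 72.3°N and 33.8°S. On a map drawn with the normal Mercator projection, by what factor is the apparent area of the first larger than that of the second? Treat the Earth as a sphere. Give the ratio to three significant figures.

On Mercator, area is exaggerated by sec²φ = 1/cos²φ.
At 72.3°: sec²(72.3°) = 1/0.3040² = 10.82.
At 33.8°: sec²(33.8°) = 1/0.8310² = 1.448.
Ratio = 10.82/1.448 = cos²(33.8°)/cos²(72.3°) ≈ 7.47.

7.47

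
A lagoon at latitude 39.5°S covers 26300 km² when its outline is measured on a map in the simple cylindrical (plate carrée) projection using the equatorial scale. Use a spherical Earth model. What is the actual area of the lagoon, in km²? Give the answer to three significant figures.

20300 km²

For the equirectangular projection with φ₀ = 0 (plate carrée), h = 1 along meridians and k = sec φ along parallels.
Areal scale = h·k = 1 × sec φ; at 39.5°, h = 1.000, k = 1.296, so h·k = 1.296.
True area = apparent / (areal scale) = 26300 / 1.296 ≈ 20300 km².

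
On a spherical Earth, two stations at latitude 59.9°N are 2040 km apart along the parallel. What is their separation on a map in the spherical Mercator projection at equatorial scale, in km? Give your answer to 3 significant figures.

4070 km

The Mercator projection is conformal; its linear scale factor is the same in every direction and equals sec φ = 1/cos φ.
Along the parallel, k = sec 59.9° = 1/0.5015 = 1.994.
Map distance = 2040 × 1.994 ≈ 4070 km.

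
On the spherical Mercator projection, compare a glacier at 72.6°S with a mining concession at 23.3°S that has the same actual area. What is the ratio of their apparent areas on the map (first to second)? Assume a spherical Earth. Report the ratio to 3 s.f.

9.43

Mercator is conformal with k = sec φ, so areal scale = k² = sec²φ.
At 72.6°: sec²(72.6°) = 1/0.2990² = 11.18.
At 23.3°: sec²(23.3°) = 1/0.9184² = 1.185.
Ratio = 11.18/1.185 = cos²(23.3°)/cos²(72.6°) ≈ 9.43.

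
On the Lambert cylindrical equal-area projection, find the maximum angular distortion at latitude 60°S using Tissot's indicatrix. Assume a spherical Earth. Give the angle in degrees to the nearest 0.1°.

The Lambert cylindrical equal-area projection is the cylindrical equal-area projection with its standard parallel at the equator (φ₀ = 0). A cylindrical equal-area projection with standard parallel φ₀ has meridian scale h = cos φ / cos φ₀ and parallel scale k = cos φ₀ / cos φ (so areas are preserved, h·k = 1).
At 60°: h = 0.5000, k = 2.000; principal scales a = 2.000, b = 0.5000.
sin(ω/2) = (a − b)/(a + b) = 1.500/2.500 = 0.6000, so ω = 2 arcsin(0.6000) ≈ 73.7°.

73.7°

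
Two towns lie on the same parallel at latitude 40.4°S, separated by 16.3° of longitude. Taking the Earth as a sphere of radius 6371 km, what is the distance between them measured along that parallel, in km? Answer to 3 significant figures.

1380 km

Arc length along a parallel = R cos φ · Δλ (with Δλ in radians).
= 6371 × cos 40.4° × (16.3° × π/180) = 6371 × 0.7615 × 0.2845 ≈ 1380 km.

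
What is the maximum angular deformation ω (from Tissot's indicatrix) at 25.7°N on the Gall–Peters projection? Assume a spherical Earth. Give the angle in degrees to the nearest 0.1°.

27.5°

Gall–Peters is a cylindrical equal-area projection with standard parallels at ±45°. A cylindrical equal-area projection with standard parallel φ₀ has meridian scale h = cos φ / cos φ₀ and parallel scale k = cos φ₀ / cos φ (so areas are preserved, h·k = 1).
At 25.7°: h = 1.274, k = 0.7847; principal scales a = 1.274, b = 0.7847.
sin(ω/2) = (a − b)/(a + b) = 0.4896/2.059 = 0.2378, so ω = 2 arcsin(0.2378) ≈ 27.5°.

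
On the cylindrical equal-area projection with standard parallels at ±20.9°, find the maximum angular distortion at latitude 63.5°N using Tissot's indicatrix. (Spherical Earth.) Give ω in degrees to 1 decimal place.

For cylindrical equal-area with standard parallel φ₀, h = cos φ / cos φ₀ and k = cos φ₀ / cos φ, so h·k = 1.
At 63.5°: h = 0.4776, k = 2.094; principal scales a = 2.094, b = 0.4776.
sin(ω/2) = (a − b)/(a + b) = 1.616/2.571 = 0.6285, so ω = 2 arcsin(0.6285) ≈ 77.9°.

77.9°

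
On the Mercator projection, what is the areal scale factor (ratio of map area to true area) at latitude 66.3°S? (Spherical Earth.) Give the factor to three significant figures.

6.19

The Mercator projection is conformal; its linear scale factor is the same in every direction and equals sec φ = 1/cos φ.
Areal scale = k² = sec²φ = 1/cos²(66.3°) = 1/0.4019² = 6.190.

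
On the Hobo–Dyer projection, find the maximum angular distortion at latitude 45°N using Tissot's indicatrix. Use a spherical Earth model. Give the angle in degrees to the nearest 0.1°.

13.2°

The Hobo–Dyer projection is cylindrical equal-area with φ₀ = 37.5°. Cylindrical equal-area (φ₀ = 37.5°): h = cos φ / cos 37.5° along meridians, k = cos 37.5° / cos φ along parallels; h·k = 1.
At 45°: h = 0.8913, k = 1.122; principal scales a = 1.122, b = 0.8913.
sin(ω/2) = (a − b)/(a + b) = 0.2307/2.013 = 0.1146, so ω = 2 arcsin(0.1146) ≈ 13.2°.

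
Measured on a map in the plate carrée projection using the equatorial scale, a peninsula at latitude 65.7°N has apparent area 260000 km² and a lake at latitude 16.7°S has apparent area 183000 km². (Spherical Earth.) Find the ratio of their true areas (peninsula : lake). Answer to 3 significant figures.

Plate carrée has h = 1 and k = sec φ, giving areal scale sec φ; true area = (apparent area) · cos φ.
True area of peninsula: 260000 × cos(65.7°) = 260000 × 0.4115 = 107000 km².
True area of lake: 183000 × cos(16.7°) = 183000 × 0.9578 = 175300 km².
Ratio = 107000 / 175300 ≈ 0.610.

0.610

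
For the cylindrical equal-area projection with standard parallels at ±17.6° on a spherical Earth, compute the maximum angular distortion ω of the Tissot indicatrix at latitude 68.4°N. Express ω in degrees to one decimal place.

A cylindrical equal-area projection with standard parallel φ₀ has meridian scale h = cos φ / cos φ₀ and parallel scale k = cos φ₀ / cos φ (so areas are preserved, h·k = 1).
At 68.4°: h = 0.3862, k = 2.589; principal scales a = 2.589, b = 0.3862.
sin(ω/2) = (a − b)/(a + b) = 2.203/2.976 = 0.7404, so ω = 2 arcsin(0.7404) ≈ 95.5°.

95.5°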